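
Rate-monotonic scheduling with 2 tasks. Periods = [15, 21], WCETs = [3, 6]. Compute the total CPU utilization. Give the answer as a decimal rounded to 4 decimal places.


Compute individual utilizations (exact fractions):
  Task 1: C/T = 3/15 = 1/5 (approx. 0.2)
  Task 2: C/T = 6/21 = 2/7 (approx. 0.2857)
Total utilization U = 1/5 + 2/7 = 17/35
Rounded to 4 decimal places: U = 0.4857
RM (Liu & Layland) bound for 2 tasks = 0.828427; compare with U = 17/35 (approx. 0.485714)
U <= bound, so schedulable by RM sufficient condition.

0.4857


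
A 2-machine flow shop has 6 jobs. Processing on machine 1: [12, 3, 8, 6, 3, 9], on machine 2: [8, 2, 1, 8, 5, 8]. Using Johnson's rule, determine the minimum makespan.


Apply Johnson's rule:
  Group 1 (a <= b): [(5, 3, 5), (4, 6, 8)]
  Group 2 (a > b): [(1, 12, 8), (6, 9, 8), (2, 3, 2), (3, 8, 1)]
Optimal job order: [5, 4, 1, 6, 2, 3]
Schedule:
  Job 5: M1 done at 3, M2 done at 8
  Job 4: M1 done at 9, M2 done at 17
  Job 1: M1 done at 21, M2 done at 29
  Job 6: M1 done at 30, M2 done at 38
  Job 2: M1 done at 33, M2 done at 40
  Job 3: M1 done at 41, M2 done at 42
Makespan = 42

42


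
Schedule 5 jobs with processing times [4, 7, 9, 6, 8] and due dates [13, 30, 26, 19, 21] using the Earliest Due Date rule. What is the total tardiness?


Sort by due date (EDD order): [(4, 13), (6, 19), (8, 21), (9, 26), (7, 30)]
Compute completion times and tardiness:
  Job 1: p=4, d=13, C=4, tardiness=max(0,4-13)=0
  Job 2: p=6, d=19, C=10, tardiness=max(0,10-19)=0
  Job 3: p=8, d=21, C=18, tardiness=max(0,18-21)=0
  Job 4: p=9, d=26, C=27, tardiness=max(0,27-26)=1
  Job 5: p=7, d=30, C=34, tardiness=max(0,34-30)=4
Total tardiness = 5

5


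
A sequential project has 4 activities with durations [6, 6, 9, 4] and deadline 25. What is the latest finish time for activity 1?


LF(activity 1) = deadline - sum of successor durations
Successors: activities 2 through 4 with durations [6, 9, 4]
Sum of successor durations = 19
LF = 25 - 19 = 6

6


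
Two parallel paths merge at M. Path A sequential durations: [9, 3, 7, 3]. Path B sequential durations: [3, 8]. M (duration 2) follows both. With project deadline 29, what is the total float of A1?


Forward pass: ES(A1) = sum of predecessors on chain A = 0
EF = ES + duration = 0 + 9 = 9
Backward pass: LF(M) = deadline = 29; LS(M) = 29 - 2 = 27
LF(A1) = LS(M) - sum(successors on chain A) = 27 - 13 = 14
LS = LF - duration = 14 - 9 = 5
Total float = LS - ES = 5 - 0 = 5

5


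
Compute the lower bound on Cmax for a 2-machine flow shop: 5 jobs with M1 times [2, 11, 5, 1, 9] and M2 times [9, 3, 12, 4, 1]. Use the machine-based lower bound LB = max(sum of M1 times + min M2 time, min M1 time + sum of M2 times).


LB1 = sum(M1 times) + min(M2 times) = 28 + 1 = 29
LB2 = min(M1 times) + sum(M2 times) = 1 + 29 = 30
Lower bound = max(LB1, LB2) = max(29, 30) = 30

30


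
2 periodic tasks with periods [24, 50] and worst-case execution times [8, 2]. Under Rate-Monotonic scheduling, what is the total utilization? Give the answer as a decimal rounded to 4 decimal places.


Compute individual utilizations (exact fractions):
  Task 1: C/T = 8/24 = 1/3 (approx. 0.3333)
  Task 2: C/T = 2/50 = 1/25 (approx. 0.04)
Total utilization U = 1/3 + 1/25 = 28/75
Rounded to 4 decimal places: U = 0.3733
RM (Liu & Layland) bound for 2 tasks = 0.828427; compare with U = 28/75 (approx. 0.373333)
U <= bound, so schedulable by RM sufficient condition.

0.3733


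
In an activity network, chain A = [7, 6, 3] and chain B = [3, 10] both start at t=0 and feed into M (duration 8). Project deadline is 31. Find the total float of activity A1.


Forward pass: ES(A1) = sum of predecessors on chain A = 0
EF = ES + duration = 0 + 7 = 7
Backward pass: LF(M) = deadline = 31; LS(M) = 31 - 8 = 23
LF(A1) = LS(M) - sum(successors on chain A) = 23 - 9 = 14
LS = LF - duration = 14 - 7 = 7
Total float = LS - ES = 7 - 0 = 7

7


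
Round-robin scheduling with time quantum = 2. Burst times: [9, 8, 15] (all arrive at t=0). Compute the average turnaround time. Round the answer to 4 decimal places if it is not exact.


Time quantum = 2
Execution trace:
  J1 runs 2 units, time = 2
  J2 runs 2 units, time = 4
  J3 runs 2 units, time = 6
  J1 runs 2 units, time = 8
  J2 runs 2 units, time = 10
  J3 runs 2 units, time = 12
  J1 runs 2 units, time = 14
  J2 runs 2 units, time = 16
  J3 runs 2 units, time = 18
  J1 runs 2 units, time = 20
  J2 runs 2 units, time = 22
  J3 runs 2 units, time = 24
  J1 runs 1 units, time = 25
  J3 runs 2 units, time = 27
  J3 runs 2 units, time = 29
  J3 runs 2 units, time = 31
  J3 runs 1 units, time = 32
Finish times: [25, 22, 32]
Average turnaround = 79/3 = 26.3333

26.3333


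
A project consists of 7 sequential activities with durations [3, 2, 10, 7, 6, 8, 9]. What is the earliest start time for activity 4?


Activity 4 starts after activities 1 through 3 complete.
Predecessor durations: [3, 2, 10]
ES = 3 + 2 + 10 = 15

15


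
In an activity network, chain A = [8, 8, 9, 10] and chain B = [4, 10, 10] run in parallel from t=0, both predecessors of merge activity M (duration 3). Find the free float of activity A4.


ES(A4) = sum of predecessors on chain A = 25
EF(A4) = ES + duration = 25 + 10 = 35
Successor of A4 is M. ES(M) = max(sum(A), sum(B)) = max(35, 24) = 35
Free float = ES(successor) - EF(current) = 35 - 35 = 0

0


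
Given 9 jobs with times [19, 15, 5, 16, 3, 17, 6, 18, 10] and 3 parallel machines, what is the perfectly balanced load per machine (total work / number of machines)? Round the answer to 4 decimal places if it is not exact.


Total processing time = 19 + 15 + 5 + 16 + 3 + 17 + 6 + 18 + 10 = 109
Number of machines = 3
Ideal balanced load = 109 / 3 = 36.3333

36.3333


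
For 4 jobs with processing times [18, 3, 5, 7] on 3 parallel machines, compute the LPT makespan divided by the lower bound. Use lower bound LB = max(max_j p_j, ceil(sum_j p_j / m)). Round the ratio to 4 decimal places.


LPT order: [18, 7, 5, 3]
Machine loads after assignment: [18, 7, 8]
LPT makespan = 18
Lower bound = max(max_job, ceil(total/3)) = max(18, 11) = 18
Ratio = 18 / 18 = 1.0

1.0


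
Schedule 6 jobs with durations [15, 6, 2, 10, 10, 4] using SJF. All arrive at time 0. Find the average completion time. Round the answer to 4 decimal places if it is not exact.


SJF order (ascending): [2, 4, 6, 10, 10, 15]
Completion times:
  Job 1: burst=2, C=2
  Job 2: burst=4, C=6
  Job 3: burst=6, C=12
  Job 4: burst=10, C=22
  Job 5: burst=10, C=32
  Job 6: burst=15, C=47
Average completion = 121/6 = 20.1667

20.1667


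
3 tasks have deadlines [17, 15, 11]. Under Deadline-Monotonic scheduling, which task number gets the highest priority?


Sort tasks by relative deadline (ascending):
  Task 3: deadline = 11
  Task 2: deadline = 15
  Task 1: deadline = 17
Priority order (highest first): [3, 2, 1]
Highest priority task = 3

3


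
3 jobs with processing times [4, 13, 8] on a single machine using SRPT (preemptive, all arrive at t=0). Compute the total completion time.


Since all jobs arrive at t=0, SRPT equals SPT ordering.
SPT order: [4, 8, 13]
Completion times:
  Job 1: p=4, C=4
  Job 2: p=8, C=12
  Job 3: p=13, C=25
Total completion time = 4 + 12 + 25 = 41

41


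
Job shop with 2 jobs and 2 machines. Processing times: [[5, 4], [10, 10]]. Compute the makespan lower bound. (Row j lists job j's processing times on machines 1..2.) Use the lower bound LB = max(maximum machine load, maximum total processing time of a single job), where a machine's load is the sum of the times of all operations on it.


Machine loads:
  Machine 1: 5 + 10 = 15
  Machine 2: 4 + 10 = 14
Max machine load = 15
Job totals:
  Job 1: 9
  Job 2: 20
Max job total = 20
Lower bound = max(15, 20) = 20

20


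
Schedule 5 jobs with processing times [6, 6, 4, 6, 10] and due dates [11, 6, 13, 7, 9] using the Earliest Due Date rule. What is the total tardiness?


Sort by due date (EDD order): [(6, 6), (6, 7), (10, 9), (6, 11), (4, 13)]
Compute completion times and tardiness:
  Job 1: p=6, d=6, C=6, tardiness=max(0,6-6)=0
  Job 2: p=6, d=7, C=12, tardiness=max(0,12-7)=5
  Job 3: p=10, d=9, C=22, tardiness=max(0,22-9)=13
  Job 4: p=6, d=11, C=28, tardiness=max(0,28-11)=17
  Job 5: p=4, d=13, C=32, tardiness=max(0,32-13)=19
Total tardiness = 54

54


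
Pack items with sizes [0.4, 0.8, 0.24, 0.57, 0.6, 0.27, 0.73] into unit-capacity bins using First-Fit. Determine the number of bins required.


Place items sequentially using First-Fit:
  Item 0.4 -> new Bin 1
  Item 0.8 -> new Bin 2
  Item 0.24 -> Bin 1 (now 0.64)
  Item 0.57 -> new Bin 3
  Item 0.6 -> new Bin 4
  Item 0.27 -> Bin 1 (now 0.91)
  Item 0.73 -> new Bin 5
Total bins used = 5

5


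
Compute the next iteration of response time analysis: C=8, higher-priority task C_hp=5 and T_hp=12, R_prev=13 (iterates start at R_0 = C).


R_next = C + ceil(R_prev / T_hp) * C_hp
ceil(13 / 12) = ceil(1.0833) = 2
Interference = 2 * 5 = 10
R_next = 8 + 10 = 18

18


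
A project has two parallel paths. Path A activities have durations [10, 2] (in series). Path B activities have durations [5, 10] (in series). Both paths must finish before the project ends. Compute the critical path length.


Path A total = 10 + 2 = 12
Path B total = 5 + 10 = 15
Critical path = longest path = max(12, 15) = 15

15


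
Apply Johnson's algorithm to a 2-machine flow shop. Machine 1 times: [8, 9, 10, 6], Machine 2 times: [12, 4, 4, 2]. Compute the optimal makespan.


Apply Johnson's rule:
  Group 1 (a <= b): [(1, 8, 12)]
  Group 2 (a > b): [(2, 9, 4), (3, 10, 4), (4, 6, 2)]
Optimal job order: [1, 2, 3, 4]
Schedule:
  Job 1: M1 done at 8, M2 done at 20
  Job 2: M1 done at 17, M2 done at 24
  Job 3: M1 done at 27, M2 done at 31
  Job 4: M1 done at 33, M2 done at 35
Makespan = 35

35


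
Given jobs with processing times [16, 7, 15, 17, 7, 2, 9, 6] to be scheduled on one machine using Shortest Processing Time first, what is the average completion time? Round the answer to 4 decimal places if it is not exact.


Sort jobs by processing time (SPT order): [2, 6, 7, 7, 9, 15, 16, 17]
Compute completion times sequentially:
  Job 1: processing = 2, completes at 2
  Job 2: processing = 6, completes at 8
  Job 3: processing = 7, completes at 15
  Job 4: processing = 7, completes at 22
  Job 5: processing = 9, completes at 31
  Job 6: processing = 15, completes at 46
  Job 7: processing = 16, completes at 62
  Job 8: processing = 17, completes at 79
Sum of completion times = 265
Average completion time = 265/8 = 33.125

33.125


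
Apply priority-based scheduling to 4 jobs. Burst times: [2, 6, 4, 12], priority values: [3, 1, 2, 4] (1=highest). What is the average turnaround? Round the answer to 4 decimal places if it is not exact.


Sort by priority (ascending = highest first):
Order: [(1, 6), (2, 4), (3, 2), (4, 12)]
Completion times:
  Priority 1, burst=6, C=6
  Priority 2, burst=4, C=10
  Priority 3, burst=2, C=12
  Priority 4, burst=12, C=24
Average turnaround = 52/4 = 13.0

13.0


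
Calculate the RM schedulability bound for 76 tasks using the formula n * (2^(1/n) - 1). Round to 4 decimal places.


Compute 2^(1/76) = 1.0091620748
Subtract 1: 1.0091620748 - 1 = 0.0091620748
Multiply by n: 76 * 0.0091620748 = 0.6963176848
Round to 4 dp: 0.6963

0.6963


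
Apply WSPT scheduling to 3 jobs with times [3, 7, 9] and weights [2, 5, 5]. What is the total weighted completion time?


Compute p/w ratios and sort ascending (WSPT): [(7, 5), (3, 2), (9, 5)]
Compute weighted completion times:
  Job (p=7,w=5): C=7, w*C=5*7=35
  Job (p=3,w=2): C=10, w*C=2*10=20
  Job (p=9,w=5): C=19, w*C=5*19=95
Total weighted completion time = 150

150


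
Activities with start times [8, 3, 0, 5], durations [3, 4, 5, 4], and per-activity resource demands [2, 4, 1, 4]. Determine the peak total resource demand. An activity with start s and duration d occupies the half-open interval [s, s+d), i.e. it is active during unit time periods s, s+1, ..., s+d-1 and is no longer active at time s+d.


Each activity i is active on [start_i, start_i + duration_i).
Compute total resource usage per time slot:
  t=0: active resources = [1], total = 1
  t=1: active resources = [1], total = 1
  t=2: active resources = [1], total = 1
  t=3: active resources = [4, 1], total = 5
  t=4: active resources = [4, 1], total = 5
  t=5: active resources = [4, 4], total = 8
  t=6: active resources = [4, 4], total = 8
  t=7: active resources = [4], total = 4
  t=8: active resources = [2, 4], total = 6
  t=9: active resources = [2], total = 2
  t=10: active resources = [2], total = 2
Peak resource demand = 8

8


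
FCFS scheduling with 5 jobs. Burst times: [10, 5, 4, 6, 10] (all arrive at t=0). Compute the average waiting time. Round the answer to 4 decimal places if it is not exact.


FCFS order (as given): [10, 5, 4, 6, 10]
Waiting times:
  Job 1: wait = 0
  Job 2: wait = 10
  Job 3: wait = 15
  Job 4: wait = 19
  Job 5: wait = 25
Sum of waiting times = 69
Average waiting time = 69/5 = 13.8

13.8


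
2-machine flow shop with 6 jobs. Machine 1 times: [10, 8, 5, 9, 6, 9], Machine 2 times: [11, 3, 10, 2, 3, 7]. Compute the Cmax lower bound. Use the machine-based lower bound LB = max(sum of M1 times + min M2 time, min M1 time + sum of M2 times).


LB1 = sum(M1 times) + min(M2 times) = 47 + 2 = 49
LB2 = min(M1 times) + sum(M2 times) = 5 + 36 = 41
Lower bound = max(LB1, LB2) = max(49, 41) = 49

49


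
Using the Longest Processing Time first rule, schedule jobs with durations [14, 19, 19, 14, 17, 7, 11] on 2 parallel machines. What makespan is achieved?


Sort jobs in decreasing order (LPT): [19, 19, 17, 14, 14, 11, 7]
Assign each job to the least loaded machine:
  Machine 1: jobs [19, 17, 11, 7], load = 54
  Machine 2: jobs [19, 14, 14], load = 47
Makespan = max load = 54

54


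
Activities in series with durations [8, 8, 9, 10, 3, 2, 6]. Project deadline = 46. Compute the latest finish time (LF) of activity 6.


LF(activity 6) = deadline - sum of successor durations
Successors: activities 7 through 7 with durations [6]
Sum of successor durations = 6
LF = 46 - 6 = 40

40


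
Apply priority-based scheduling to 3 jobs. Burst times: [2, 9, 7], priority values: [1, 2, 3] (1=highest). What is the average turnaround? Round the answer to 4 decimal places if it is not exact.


Sort by priority (ascending = highest first):
Order: [(1, 2), (2, 9), (3, 7)]
Completion times:
  Priority 1, burst=2, C=2
  Priority 2, burst=9, C=11
  Priority 3, burst=7, C=18
Average turnaround = 31/3 = 10.3333

10.3333


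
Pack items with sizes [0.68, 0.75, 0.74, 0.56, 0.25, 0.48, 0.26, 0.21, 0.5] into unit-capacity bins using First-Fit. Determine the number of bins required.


Place items sequentially using First-Fit:
  Item 0.68 -> new Bin 1
  Item 0.75 -> new Bin 2
  Item 0.74 -> new Bin 3
  Item 0.56 -> new Bin 4
  Item 0.25 -> Bin 1 (now 0.93)
  Item 0.48 -> new Bin 5
  Item 0.26 -> Bin 3 (now 1.0)
  Item 0.21 -> Bin 2 (now 0.96)
  Item 0.5 -> Bin 5 (now 0.98)
Total bins used = 5

5


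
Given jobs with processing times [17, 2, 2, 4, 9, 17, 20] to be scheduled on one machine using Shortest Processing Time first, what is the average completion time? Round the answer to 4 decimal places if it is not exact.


Sort jobs by processing time (SPT order): [2, 2, 4, 9, 17, 17, 20]
Compute completion times sequentially:
  Job 1: processing = 2, completes at 2
  Job 2: processing = 2, completes at 4
  Job 3: processing = 4, completes at 8
  Job 4: processing = 9, completes at 17
  Job 5: processing = 17, completes at 34
  Job 6: processing = 17, completes at 51
  Job 7: processing = 20, completes at 71
Sum of completion times = 187
Average completion time = 187/7 = 26.7143

26.7143


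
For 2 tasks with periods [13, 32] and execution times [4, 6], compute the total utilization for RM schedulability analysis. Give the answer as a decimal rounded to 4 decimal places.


Compute individual utilizations (exact fractions):
  Task 1: C/T = 4/13 (approx. 0.3077)
  Task 2: C/T = 6/32 = 3/16 (approx. 0.1875)
Total utilization U = 4/13 + 3/16 = 103/208
Rounded to 4 decimal places: U = 0.4952
RM (Liu & Layland) bound for 2 tasks = 0.828427; compare with U = 103/208 (approx. 0.495192)
U <= bound, so schedulable by RM sufficient condition.

0.4952


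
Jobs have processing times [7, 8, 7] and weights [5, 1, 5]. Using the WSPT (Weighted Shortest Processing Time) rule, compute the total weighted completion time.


Compute p/w ratios and sort ascending (WSPT): [(7, 5), (7, 5), (8, 1)]
Compute weighted completion times:
  Job (p=7,w=5): C=7, w*C=5*7=35
  Job (p=7,w=5): C=14, w*C=5*14=70
  Job (p=8,w=1): C=22, w*C=1*22=22
Total weighted completion time = 127

127


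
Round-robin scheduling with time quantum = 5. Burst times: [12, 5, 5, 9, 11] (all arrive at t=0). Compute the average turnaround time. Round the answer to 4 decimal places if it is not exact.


Time quantum = 5
Execution trace:
  J1 runs 5 units, time = 5
  J2 runs 5 units, time = 10
  J3 runs 5 units, time = 15
  J4 runs 5 units, time = 20
  J5 runs 5 units, time = 25
  J1 runs 5 units, time = 30
  J4 runs 4 units, time = 34
  J5 runs 5 units, time = 39
  J1 runs 2 units, time = 41
  J5 runs 1 units, time = 42
Finish times: [41, 10, 15, 34, 42]
Average turnaround = 142/5 = 28.4

28.4


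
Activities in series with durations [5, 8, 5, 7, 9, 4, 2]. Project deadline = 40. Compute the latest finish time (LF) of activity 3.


LF(activity 3) = deadline - sum of successor durations
Successors: activities 4 through 7 with durations [7, 9, 4, 2]
Sum of successor durations = 22
LF = 40 - 22 = 18

18


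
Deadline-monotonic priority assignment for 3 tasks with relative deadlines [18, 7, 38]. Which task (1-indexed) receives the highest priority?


Sort tasks by relative deadline (ascending):
  Task 2: deadline = 7
  Task 1: deadline = 18
  Task 3: deadline = 38
Priority order (highest first): [2, 1, 3]
Highest priority task = 2

2


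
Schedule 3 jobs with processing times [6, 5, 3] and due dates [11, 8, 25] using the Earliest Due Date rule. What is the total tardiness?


Sort by due date (EDD order): [(5, 8), (6, 11), (3, 25)]
Compute completion times and tardiness:
  Job 1: p=5, d=8, C=5, tardiness=max(0,5-8)=0
  Job 2: p=6, d=11, C=11, tardiness=max(0,11-11)=0
  Job 3: p=3, d=25, C=14, tardiness=max(0,14-25)=0
Total tardiness = 0

0


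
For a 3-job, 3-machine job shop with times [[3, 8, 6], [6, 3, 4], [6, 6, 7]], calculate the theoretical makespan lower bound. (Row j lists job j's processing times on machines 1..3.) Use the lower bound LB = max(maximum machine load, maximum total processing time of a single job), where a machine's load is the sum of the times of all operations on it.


Machine loads:
  Machine 1: 3 + 6 + 6 = 15
  Machine 2: 8 + 3 + 6 = 17
  Machine 3: 6 + 4 + 7 = 17
Max machine load = 17
Job totals:
  Job 1: 17
  Job 2: 13
  Job 3: 19
Max job total = 19
Lower bound = max(17, 19) = 19

19


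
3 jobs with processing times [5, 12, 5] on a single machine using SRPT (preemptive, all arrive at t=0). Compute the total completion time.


Since all jobs arrive at t=0, SRPT equals SPT ordering.
SPT order: [5, 5, 12]
Completion times:
  Job 1: p=5, C=5
  Job 2: p=5, C=10
  Job 3: p=12, C=22
Total completion time = 5 + 10 + 22 = 37

37


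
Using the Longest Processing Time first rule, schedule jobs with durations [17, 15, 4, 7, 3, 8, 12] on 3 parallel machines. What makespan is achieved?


Sort jobs in decreasing order (LPT): [17, 15, 12, 8, 7, 4, 3]
Assign each job to the least loaded machine:
  Machine 1: jobs [17, 4], load = 21
  Machine 2: jobs [15, 7], load = 22
  Machine 3: jobs [12, 8, 3], load = 23
Makespan = max load = 23

23


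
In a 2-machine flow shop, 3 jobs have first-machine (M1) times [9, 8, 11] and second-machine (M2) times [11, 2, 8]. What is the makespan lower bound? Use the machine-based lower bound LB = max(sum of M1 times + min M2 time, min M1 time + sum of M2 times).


LB1 = sum(M1 times) + min(M2 times) = 28 + 2 = 30
LB2 = min(M1 times) + sum(M2 times) = 8 + 21 = 29
Lower bound = max(LB1, LB2) = max(30, 29) = 30

30


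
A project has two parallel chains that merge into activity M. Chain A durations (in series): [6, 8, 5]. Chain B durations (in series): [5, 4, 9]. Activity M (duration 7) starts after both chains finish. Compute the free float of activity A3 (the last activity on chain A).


ES(A3) = sum of predecessors on chain A = 14
EF(A3) = ES + duration = 14 + 5 = 19
Successor of A3 is M. ES(M) = max(sum(A), sum(B)) = max(19, 18) = 19
Free float = ES(successor) - EF(current) = 19 - 19 = 0

0


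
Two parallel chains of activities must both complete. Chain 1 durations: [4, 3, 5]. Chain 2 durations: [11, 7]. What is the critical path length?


Path A total = 4 + 3 + 5 = 12
Path B total = 11 + 7 = 18
Critical path = longest path = max(12, 18) = 18

18


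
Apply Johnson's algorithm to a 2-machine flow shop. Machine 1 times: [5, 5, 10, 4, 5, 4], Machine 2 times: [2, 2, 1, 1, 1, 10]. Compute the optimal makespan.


Apply Johnson's rule:
  Group 1 (a <= b): [(6, 4, 10)]
  Group 2 (a > b): [(1, 5, 2), (2, 5, 2), (3, 10, 1), (4, 4, 1), (5, 5, 1)]
Optimal job order: [6, 1, 2, 3, 4, 5]
Schedule:
  Job 6: M1 done at 4, M2 done at 14
  Job 1: M1 done at 9, M2 done at 16
  Job 2: M1 done at 14, M2 done at 18
  Job 3: M1 done at 24, M2 done at 25
  Job 4: M1 done at 28, M2 done at 29
  Job 5: M1 done at 33, M2 done at 34
Makespan = 34

34


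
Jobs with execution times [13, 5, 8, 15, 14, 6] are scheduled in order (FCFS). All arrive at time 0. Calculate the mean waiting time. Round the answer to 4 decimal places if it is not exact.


FCFS order (as given): [13, 5, 8, 15, 14, 6]
Waiting times:
  Job 1: wait = 0
  Job 2: wait = 13
  Job 3: wait = 18
  Job 4: wait = 26
  Job 5: wait = 41
  Job 6: wait = 55
Sum of waiting times = 153
Average waiting time = 153/6 = 25.5

25.5


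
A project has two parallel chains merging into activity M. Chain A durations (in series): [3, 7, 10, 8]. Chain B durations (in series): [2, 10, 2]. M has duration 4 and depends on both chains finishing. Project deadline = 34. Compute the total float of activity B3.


Forward pass: ES(B3) = sum of predecessors on chain B = 12
EF = ES + duration = 12 + 2 = 14
Backward pass: LF(M) = deadline = 34; LS(M) = 34 - 4 = 30
LF(B3) = LS(M) - sum(successors on chain B) = 30 - 0 = 30
LS = LF - duration = 30 - 2 = 28
Total float = LS - ES = 28 - 12 = 16

16


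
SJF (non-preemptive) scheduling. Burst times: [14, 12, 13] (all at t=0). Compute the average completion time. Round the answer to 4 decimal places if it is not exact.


SJF order (ascending): [12, 13, 14]
Completion times:
  Job 1: burst=12, C=12
  Job 2: burst=13, C=25
  Job 3: burst=14, C=39
Average completion = 76/3 = 25.3333

25.3333


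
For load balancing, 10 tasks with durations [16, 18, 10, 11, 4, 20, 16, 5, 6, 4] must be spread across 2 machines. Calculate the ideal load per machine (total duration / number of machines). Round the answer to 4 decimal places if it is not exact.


Total processing time = 16 + 18 + 10 + 11 + 4 + 20 + 16 + 5 + 6 + 4 = 110
Number of machines = 2
Ideal balanced load = 110 / 2 = 55.0

55.0


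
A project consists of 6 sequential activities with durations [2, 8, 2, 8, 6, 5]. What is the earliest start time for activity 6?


Activity 6 starts after activities 1 through 5 complete.
Predecessor durations: [2, 8, 2, 8, 6]
ES = 2 + 8 + 2 + 8 + 6 = 26

26


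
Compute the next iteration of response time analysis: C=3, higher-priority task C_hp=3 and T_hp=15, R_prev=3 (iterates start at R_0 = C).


R_next = C + ceil(R_prev / T_hp) * C_hp
ceil(3 / 15) = ceil(0.2) = 1
Interference = 1 * 3 = 3
R_next = 3 + 3 = 6

6


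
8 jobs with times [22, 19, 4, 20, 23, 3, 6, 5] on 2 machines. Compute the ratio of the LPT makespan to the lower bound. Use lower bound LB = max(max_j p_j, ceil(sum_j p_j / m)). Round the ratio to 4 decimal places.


LPT order: [23, 22, 20, 19, 6, 5, 4, 3]
Machine loads after assignment: [51, 51]
LPT makespan = 51
Lower bound = max(max_job, ceil(total/2)) = max(23, 51) = 51
Ratio = 51 / 51 = 1.0

1.0


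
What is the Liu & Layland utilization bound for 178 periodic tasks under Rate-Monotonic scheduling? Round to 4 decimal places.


Compute 2^(1/178) = 1.0039016771
Subtract 1: 1.0039016771 - 1 = 0.0039016771
Multiply by n: 178 * 0.0039016771 = 0.6944985238
Round to 4 dp: 0.6945

0.6945


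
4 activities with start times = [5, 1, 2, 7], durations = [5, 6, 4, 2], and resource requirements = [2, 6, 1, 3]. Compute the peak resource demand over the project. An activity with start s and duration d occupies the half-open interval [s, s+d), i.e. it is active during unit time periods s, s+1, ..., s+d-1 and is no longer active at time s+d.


Each activity i is active on [start_i, start_i + duration_i).
Compute total resource usage per time slot:
  t=0: active resources = [], total = 0
  t=1: active resources = [6], total = 6
  t=2: active resources = [6, 1], total = 7
  t=3: active resources = [6, 1], total = 7
  t=4: active resources = [6, 1], total = 7
  t=5: active resources = [2, 6, 1], total = 9
  t=6: active resources = [2, 6], total = 8
  t=7: active resources = [2, 3], total = 5
  t=8: active resources = [2, 3], total = 5
  t=9: active resources = [2], total = 2
Peak resource demand = 9

9


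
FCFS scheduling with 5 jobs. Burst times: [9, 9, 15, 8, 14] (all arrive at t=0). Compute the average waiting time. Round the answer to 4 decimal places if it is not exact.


FCFS order (as given): [9, 9, 15, 8, 14]
Waiting times:
  Job 1: wait = 0
  Job 2: wait = 9
  Job 3: wait = 18
  Job 4: wait = 33
  Job 5: wait = 41
Sum of waiting times = 101
Average waiting time = 101/5 = 20.2

20.2


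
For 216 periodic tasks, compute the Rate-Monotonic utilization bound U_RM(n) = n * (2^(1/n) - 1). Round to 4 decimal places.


Compute 2^(1/216) = 1.0032141691
Subtract 1: 1.0032141691 - 1 = 0.0032141691
Multiply by n: 216 * 0.0032141691 = 0.6942605256
Round to 4 dp: 0.6943

0.6943


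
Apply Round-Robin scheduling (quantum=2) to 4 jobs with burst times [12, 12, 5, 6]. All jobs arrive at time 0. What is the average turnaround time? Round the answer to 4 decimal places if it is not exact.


Time quantum = 2
Execution trace:
  J1 runs 2 units, time = 2
  J2 runs 2 units, time = 4
  J3 runs 2 units, time = 6
  J4 runs 2 units, time = 8
  J1 runs 2 units, time = 10
  J2 runs 2 units, time = 12
  J3 runs 2 units, time = 14
  J4 runs 2 units, time = 16
  J1 runs 2 units, time = 18
  J2 runs 2 units, time = 20
  J3 runs 1 units, time = 21
  J4 runs 2 units, time = 23
  J1 runs 2 units, time = 25
  J2 runs 2 units, time = 27
  J1 runs 2 units, time = 29
  J2 runs 2 units, time = 31
  J1 runs 2 units, time = 33
  J2 runs 2 units, time = 35
Finish times: [33, 35, 21, 23]
Average turnaround = 112/4 = 28.0

28.0


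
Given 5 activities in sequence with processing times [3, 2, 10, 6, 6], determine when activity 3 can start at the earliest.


Activity 3 starts after activities 1 through 2 complete.
Predecessor durations: [3, 2]
ES = 3 + 2 = 5

5


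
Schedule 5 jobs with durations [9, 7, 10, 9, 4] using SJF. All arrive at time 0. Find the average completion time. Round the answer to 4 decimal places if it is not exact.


SJF order (ascending): [4, 7, 9, 9, 10]
Completion times:
  Job 1: burst=4, C=4
  Job 2: burst=7, C=11
  Job 3: burst=9, C=20
  Job 4: burst=9, C=29
  Job 5: burst=10, C=39
Average completion = 103/5 = 20.6

20.6


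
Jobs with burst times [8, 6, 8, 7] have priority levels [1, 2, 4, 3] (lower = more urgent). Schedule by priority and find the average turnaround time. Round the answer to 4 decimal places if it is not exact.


Sort by priority (ascending = highest first):
Order: [(1, 8), (2, 6), (3, 7), (4, 8)]
Completion times:
  Priority 1, burst=8, C=8
  Priority 2, burst=6, C=14
  Priority 3, burst=7, C=21
  Priority 4, burst=8, C=29
Average turnaround = 72/4 = 18.0

18.0


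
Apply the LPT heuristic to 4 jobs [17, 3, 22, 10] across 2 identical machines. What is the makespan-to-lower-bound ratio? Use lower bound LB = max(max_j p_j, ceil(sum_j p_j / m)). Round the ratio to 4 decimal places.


LPT order: [22, 17, 10, 3]
Machine loads after assignment: [25, 27]
LPT makespan = 27
Lower bound = max(max_job, ceil(total/2)) = max(22, 26) = 26
Ratio = 27 / 26 = 1.0385

1.0385


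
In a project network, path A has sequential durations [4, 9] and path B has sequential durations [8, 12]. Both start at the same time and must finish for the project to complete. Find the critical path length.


Path A total = 4 + 9 = 13
Path B total = 8 + 12 = 20
Critical path = longest path = max(13, 20) = 20

20


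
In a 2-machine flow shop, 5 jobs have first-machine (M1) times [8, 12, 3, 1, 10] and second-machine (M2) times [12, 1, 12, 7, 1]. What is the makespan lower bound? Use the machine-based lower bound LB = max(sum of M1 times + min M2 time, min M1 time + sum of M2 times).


LB1 = sum(M1 times) + min(M2 times) = 34 + 1 = 35
LB2 = min(M1 times) + sum(M2 times) = 1 + 33 = 34
Lower bound = max(LB1, LB2) = max(35, 34) = 35

35


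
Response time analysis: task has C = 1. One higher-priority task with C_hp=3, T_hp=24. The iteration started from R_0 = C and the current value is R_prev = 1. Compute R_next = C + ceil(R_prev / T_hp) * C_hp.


R_next = C + ceil(R_prev / T_hp) * C_hp
ceil(1 / 24) = ceil(0.0417) = 1
Interference = 1 * 3 = 3
R_next = 1 + 3 = 4

4


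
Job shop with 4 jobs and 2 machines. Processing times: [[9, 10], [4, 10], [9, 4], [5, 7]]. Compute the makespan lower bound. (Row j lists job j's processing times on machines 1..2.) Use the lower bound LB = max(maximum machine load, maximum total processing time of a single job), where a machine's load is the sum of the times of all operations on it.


Machine loads:
  Machine 1: 9 + 4 + 9 + 5 = 27
  Machine 2: 10 + 10 + 4 + 7 = 31
Max machine load = 31
Job totals:
  Job 1: 19
  Job 2: 14
  Job 3: 13
  Job 4: 12
Max job total = 19
Lower bound = max(31, 19) = 31

31


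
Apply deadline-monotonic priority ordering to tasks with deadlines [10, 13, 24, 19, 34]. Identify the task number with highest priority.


Sort tasks by relative deadline (ascending):
  Task 1: deadline = 10
  Task 2: deadline = 13
  Task 4: deadline = 19
  Task 3: deadline = 24
  Task 5: deadline = 34
Priority order (highest first): [1, 2, 4, 3, 5]
Highest priority task = 1

1


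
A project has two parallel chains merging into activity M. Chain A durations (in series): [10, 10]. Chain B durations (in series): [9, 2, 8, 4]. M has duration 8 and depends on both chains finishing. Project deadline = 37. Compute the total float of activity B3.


Forward pass: ES(B3) = sum of predecessors on chain B = 11
EF = ES + duration = 11 + 8 = 19
Backward pass: LF(M) = deadline = 37; LS(M) = 37 - 8 = 29
LF(B3) = LS(M) - sum(successors on chain B) = 29 - 4 = 25
LS = LF - duration = 25 - 8 = 17
Total float = LS - ES = 17 - 11 = 6

6


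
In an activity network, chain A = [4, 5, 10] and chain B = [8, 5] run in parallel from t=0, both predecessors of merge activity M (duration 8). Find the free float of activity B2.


ES(B2) = sum of predecessors on chain B = 8
EF(B2) = ES + duration = 8 + 5 = 13
Successor of B2 is M. ES(M) = max(sum(A), sum(B)) = max(19, 13) = 19
Free float = ES(successor) - EF(current) = 19 - 13 = 6

6


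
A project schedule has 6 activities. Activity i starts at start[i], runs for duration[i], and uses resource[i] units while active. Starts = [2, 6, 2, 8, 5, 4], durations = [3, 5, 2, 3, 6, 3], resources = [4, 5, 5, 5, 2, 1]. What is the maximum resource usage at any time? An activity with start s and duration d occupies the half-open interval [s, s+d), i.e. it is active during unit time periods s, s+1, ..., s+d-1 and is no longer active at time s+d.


Each activity i is active on [start_i, start_i + duration_i).
Compute total resource usage per time slot:
  t=0: active resources = [], total = 0
  t=1: active resources = [], total = 0
  t=2: active resources = [4, 5], total = 9
  t=3: active resources = [4, 5], total = 9
  t=4: active resources = [4, 1], total = 5
  t=5: active resources = [2, 1], total = 3
  t=6: active resources = [5, 2, 1], total = 8
  t=7: active resources = [5, 2], total = 7
  t=8: active resources = [5, 5, 2], total = 12
  t=9: active resources = [5, 5, 2], total = 12
  t=10: active resources = [5, 5, 2], total = 12
Peak resource demand = 12

12


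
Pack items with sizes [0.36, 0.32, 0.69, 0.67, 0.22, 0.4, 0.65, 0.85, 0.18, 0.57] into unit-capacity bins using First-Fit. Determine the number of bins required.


Place items sequentially using First-Fit:
  Item 0.36 -> new Bin 1
  Item 0.32 -> Bin 1 (now 0.68)
  Item 0.69 -> new Bin 2
  Item 0.67 -> new Bin 3
  Item 0.22 -> Bin 1 (now 0.9)
  Item 0.4 -> new Bin 4
  Item 0.65 -> new Bin 5
  Item 0.85 -> new Bin 6
  Item 0.18 -> Bin 2 (now 0.87)
  Item 0.57 -> Bin 4 (now 0.97)
Total bins used = 6

6


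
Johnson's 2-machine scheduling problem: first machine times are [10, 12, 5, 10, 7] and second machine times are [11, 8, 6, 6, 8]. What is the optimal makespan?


Apply Johnson's rule:
  Group 1 (a <= b): [(3, 5, 6), (5, 7, 8), (1, 10, 11)]
  Group 2 (a > b): [(2, 12, 8), (4, 10, 6)]
Optimal job order: [3, 5, 1, 2, 4]
Schedule:
  Job 3: M1 done at 5, M2 done at 11
  Job 5: M1 done at 12, M2 done at 20
  Job 1: M1 done at 22, M2 done at 33
  Job 2: M1 done at 34, M2 done at 42
  Job 4: M1 done at 44, M2 done at 50
Makespan = 50

50


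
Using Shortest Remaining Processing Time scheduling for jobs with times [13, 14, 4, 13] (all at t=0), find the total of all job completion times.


Since all jobs arrive at t=0, SRPT equals SPT ordering.
SPT order: [4, 13, 13, 14]
Completion times:
  Job 1: p=4, C=4
  Job 2: p=13, C=17
  Job 3: p=13, C=30
  Job 4: p=14, C=44
Total completion time = 4 + 17 + 30 + 44 = 95

95


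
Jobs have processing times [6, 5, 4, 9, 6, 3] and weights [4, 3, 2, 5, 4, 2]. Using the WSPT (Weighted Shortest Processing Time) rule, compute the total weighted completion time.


Compute p/w ratios and sort ascending (WSPT): [(6, 4), (6, 4), (3, 2), (5, 3), (9, 5), (4, 2)]
Compute weighted completion times:
  Job (p=6,w=4): C=6, w*C=4*6=24
  Job (p=6,w=4): C=12, w*C=4*12=48
  Job (p=3,w=2): C=15, w*C=2*15=30
  Job (p=5,w=3): C=20, w*C=3*20=60
  Job (p=9,w=5): C=29, w*C=5*29=145
  Job (p=4,w=2): C=33, w*C=2*33=66
Total weighted completion time = 373

373


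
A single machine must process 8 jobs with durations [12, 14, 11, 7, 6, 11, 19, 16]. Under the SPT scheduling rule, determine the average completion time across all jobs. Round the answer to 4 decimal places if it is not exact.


Sort jobs by processing time (SPT order): [6, 7, 11, 11, 12, 14, 16, 19]
Compute completion times sequentially:
  Job 1: processing = 6, completes at 6
  Job 2: processing = 7, completes at 13
  Job 3: processing = 11, completes at 24
  Job 4: processing = 11, completes at 35
  Job 5: processing = 12, completes at 47
  Job 6: processing = 14, completes at 61
  Job 7: processing = 16, completes at 77
  Job 8: processing = 19, completes at 96
Sum of completion times = 359
Average completion time = 359/8 = 44.875

44.875


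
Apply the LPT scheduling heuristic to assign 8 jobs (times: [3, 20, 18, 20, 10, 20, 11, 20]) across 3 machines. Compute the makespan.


Sort jobs in decreasing order (LPT): [20, 20, 20, 20, 18, 11, 10, 3]
Assign each job to the least loaded machine:
  Machine 1: jobs [20, 20], load = 40
  Machine 2: jobs [20, 18, 3], load = 41
  Machine 3: jobs [20, 11, 10], load = 41
Makespan = max load = 41

41


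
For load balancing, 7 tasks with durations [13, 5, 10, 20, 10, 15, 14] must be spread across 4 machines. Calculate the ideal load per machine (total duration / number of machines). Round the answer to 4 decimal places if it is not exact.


Total processing time = 13 + 5 + 10 + 20 + 10 + 15 + 14 = 87
Number of machines = 4
Ideal balanced load = 87 / 4 = 21.75

21.75


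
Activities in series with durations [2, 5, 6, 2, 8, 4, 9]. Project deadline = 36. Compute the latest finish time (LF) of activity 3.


LF(activity 3) = deadline - sum of successor durations
Successors: activities 4 through 7 with durations [2, 8, 4, 9]
Sum of successor durations = 23
LF = 36 - 23 = 13

13


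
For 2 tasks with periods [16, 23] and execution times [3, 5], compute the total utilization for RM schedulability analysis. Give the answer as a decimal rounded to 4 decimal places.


Compute individual utilizations (exact fractions):
  Task 1: C/T = 3/16 (approx. 0.1875)
  Task 2: C/T = 5/23 (approx. 0.2174)
Total utilization U = 3/16 + 5/23 = 149/368
Rounded to 4 decimal places: U = 0.4049
RM (Liu & Layland) bound for 2 tasks = 0.828427; compare with U = 149/368 (approx. 0.404891)
U <= bound, so schedulable by RM sufficient condition.

0.4049


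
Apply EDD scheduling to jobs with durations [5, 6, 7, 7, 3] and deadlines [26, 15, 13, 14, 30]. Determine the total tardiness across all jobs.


Sort by due date (EDD order): [(7, 13), (7, 14), (6, 15), (5, 26), (3, 30)]
Compute completion times and tardiness:
  Job 1: p=7, d=13, C=7, tardiness=max(0,7-13)=0
  Job 2: p=7, d=14, C=14, tardiness=max(0,14-14)=0
  Job 3: p=6, d=15, C=20, tardiness=max(0,20-15)=5
  Job 4: p=5, d=26, C=25, tardiness=max(0,25-26)=0
  Job 5: p=3, d=30, C=28, tardiness=max(0,28-30)=0
Total tardiness = 5

5


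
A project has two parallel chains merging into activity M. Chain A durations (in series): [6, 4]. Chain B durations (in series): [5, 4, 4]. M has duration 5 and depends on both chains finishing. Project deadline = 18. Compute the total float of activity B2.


Forward pass: ES(B2) = sum of predecessors on chain B = 5
EF = ES + duration = 5 + 4 = 9
Backward pass: LF(M) = deadline = 18; LS(M) = 18 - 5 = 13
LF(B2) = LS(M) - sum(successors on chain B) = 13 - 4 = 9
LS = LF - duration = 9 - 4 = 5
Total float = LS - ES = 5 - 5 = 0

0


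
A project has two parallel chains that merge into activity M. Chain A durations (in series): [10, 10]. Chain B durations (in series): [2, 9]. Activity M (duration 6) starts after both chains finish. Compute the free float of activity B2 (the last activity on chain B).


ES(B2) = sum of predecessors on chain B = 2
EF(B2) = ES + duration = 2 + 9 = 11
Successor of B2 is M. ES(M) = max(sum(A), sum(B)) = max(20, 11) = 20
Free float = ES(successor) - EF(current) = 20 - 11 = 9

9


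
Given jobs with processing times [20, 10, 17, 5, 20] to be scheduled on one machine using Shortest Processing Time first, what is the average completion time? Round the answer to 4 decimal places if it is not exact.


Sort jobs by processing time (SPT order): [5, 10, 17, 20, 20]
Compute completion times sequentially:
  Job 1: processing = 5, completes at 5
  Job 2: processing = 10, completes at 15
  Job 3: processing = 17, completes at 32
  Job 4: processing = 20, completes at 52
  Job 5: processing = 20, completes at 72
Sum of completion times = 176
Average completion time = 176/5 = 35.2

35.2


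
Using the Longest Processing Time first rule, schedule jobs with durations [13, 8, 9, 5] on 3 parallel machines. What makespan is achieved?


Sort jobs in decreasing order (LPT): [13, 9, 8, 5]
Assign each job to the least loaded machine:
  Machine 1: jobs [13], load = 13
  Machine 2: jobs [9], load = 9
  Machine 3: jobs [8, 5], load = 13
Makespan = max load = 13

13


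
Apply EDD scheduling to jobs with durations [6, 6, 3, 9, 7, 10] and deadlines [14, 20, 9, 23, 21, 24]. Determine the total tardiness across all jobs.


Sort by due date (EDD order): [(3, 9), (6, 14), (6, 20), (7, 21), (9, 23), (10, 24)]
Compute completion times and tardiness:
  Job 1: p=3, d=9, C=3, tardiness=max(0,3-9)=0
  Job 2: p=6, d=14, C=9, tardiness=max(0,9-14)=0
  Job 3: p=6, d=20, C=15, tardiness=max(0,15-20)=0
  Job 4: p=7, d=21, C=22, tardiness=max(0,22-21)=1
  Job 5: p=9, d=23, C=31, tardiness=max(0,31-23)=8
  Job 6: p=10, d=24, C=41, tardiness=max(0,41-24)=17
Total tardiness = 26

26
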